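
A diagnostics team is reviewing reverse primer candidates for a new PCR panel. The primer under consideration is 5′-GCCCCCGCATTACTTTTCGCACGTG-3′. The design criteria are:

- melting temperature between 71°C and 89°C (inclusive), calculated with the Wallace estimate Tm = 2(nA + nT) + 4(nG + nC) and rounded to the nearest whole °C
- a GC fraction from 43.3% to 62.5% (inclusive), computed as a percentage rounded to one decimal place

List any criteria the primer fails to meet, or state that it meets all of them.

Base counts: A=3, T=7, G=5, C=10 (length 25).
Tm: Tm = 2·10 + 4·15 = 80°C ✓
GC content: GC 15/25 = 60.0% ✓

Meets all criteria.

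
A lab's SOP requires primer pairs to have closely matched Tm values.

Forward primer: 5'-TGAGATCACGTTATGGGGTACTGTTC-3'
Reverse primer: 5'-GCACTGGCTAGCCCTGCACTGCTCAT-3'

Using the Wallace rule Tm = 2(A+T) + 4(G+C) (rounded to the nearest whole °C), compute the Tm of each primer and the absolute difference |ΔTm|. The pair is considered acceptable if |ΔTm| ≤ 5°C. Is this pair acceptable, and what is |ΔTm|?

|ΔTm| = 8°C; the pair is not acceptable.

Forward: A=5 T=9 G=8 C=4 → Tm = 2·14 + 4·12 = 76°C.
Reverse: A=4 T=6 G=6 C=10 → Tm = 2·10 + 4·16 = 84°C.
|ΔTm| = |76 − 84| = 8°C, > 5°C.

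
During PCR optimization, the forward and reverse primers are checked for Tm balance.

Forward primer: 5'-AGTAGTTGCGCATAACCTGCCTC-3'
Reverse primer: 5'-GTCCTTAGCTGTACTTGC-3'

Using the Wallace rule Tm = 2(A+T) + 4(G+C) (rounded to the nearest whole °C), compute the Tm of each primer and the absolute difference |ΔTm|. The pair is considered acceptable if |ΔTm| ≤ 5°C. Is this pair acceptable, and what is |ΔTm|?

Forward: A=5 T=6 G=5 C=7 → Tm = 2·11 + 4·12 = 70°C.
Reverse: A=2 T=7 G=4 C=5 → Tm = 2·9 + 4·9 = 54°C.
|ΔTm| = |70 − 54| = 16°C, > 5°C.

|ΔTm| = 16°C; the pair is not acceptable.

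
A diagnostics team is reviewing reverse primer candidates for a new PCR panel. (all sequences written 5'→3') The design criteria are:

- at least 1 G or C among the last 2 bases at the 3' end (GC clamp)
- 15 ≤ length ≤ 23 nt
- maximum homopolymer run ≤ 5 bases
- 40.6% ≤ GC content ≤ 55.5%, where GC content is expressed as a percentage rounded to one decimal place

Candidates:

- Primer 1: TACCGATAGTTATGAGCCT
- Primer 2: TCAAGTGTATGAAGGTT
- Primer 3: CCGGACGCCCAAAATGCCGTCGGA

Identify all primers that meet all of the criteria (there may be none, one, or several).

Primer 1 (19 nt, A=5 T=6 G=4 C=4): 3' end CT has 1 G/C ✓; length 19 ✓; longest run = 2 ✓; GC 8/19 = 42.1% ✓ — passes.
Primer 2 (17 nt, A=5 T=6 G=5 C=1): 3' end TT has 0 G/C, need ≥1 ✗; length 17 ✓; longest run = 2 ✓; GC 6/17 = 35.3%, outside 40.6–55.5% ✗ — fails.
Primer 3 (24 nt, A=6 T=2 G=7 C=9): 3' end GA has 1 G/C ✓; length 24, outside 15–23 ✗; longest run = 4 ✓; GC 16/24 = 66.7%, outside 40.6–55.5% ✗ — fails.

Primer 1 only.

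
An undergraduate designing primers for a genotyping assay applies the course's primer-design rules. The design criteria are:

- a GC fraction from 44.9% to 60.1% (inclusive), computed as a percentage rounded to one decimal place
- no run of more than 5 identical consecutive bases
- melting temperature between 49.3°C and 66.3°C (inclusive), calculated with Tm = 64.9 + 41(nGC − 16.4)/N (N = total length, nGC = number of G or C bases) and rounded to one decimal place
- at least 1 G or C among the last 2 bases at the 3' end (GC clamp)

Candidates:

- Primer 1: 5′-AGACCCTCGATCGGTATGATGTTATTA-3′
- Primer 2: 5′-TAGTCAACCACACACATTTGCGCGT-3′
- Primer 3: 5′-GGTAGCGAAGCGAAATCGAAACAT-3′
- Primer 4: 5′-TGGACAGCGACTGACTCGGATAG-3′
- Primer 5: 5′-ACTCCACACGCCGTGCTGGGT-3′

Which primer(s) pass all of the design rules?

Primer 1 (27 nt, A=7 T=9 G=6 C=5): GC 11/27 = 40.7%, outside 44.9–60.1% ✗; longest run = 3 ✓; Tm = 64.9 + 41·(11 − 16.4)/27 = 56.7°C ✓; 3' end TA has 0 G/C, need ≥1 ✗ — fails.
Primer 2 (25 nt, A=7 T=6 G=4 C=8): GC 12/25 = 48.0% ✓; longest run = 3 ✓; Tm = 64.9 + 41·(12 − 16.4)/25 = 57.7°C ✓; 3' end GT has 1 G/C ✓ — passes.
Primer 3 (24 nt, A=10 T=3 G=7 C=4): GC 11/24 = 45.8% ✓; longest run = 3 ✓; Tm = 64.9 + 41·(11 − 16.4)/24 = 55.7°C ✓; 3' end AT has 0 G/C, need ≥1 ✗ — fails.
Primer 4 (23 nt, A=6 T=4 G=8 C=5): GC 13/23 = 56.5% ✓; longest run = 2 ✓; Tm = 64.9 + 41·(13 − 16.4)/23 = 58.8°C ✓; 3' end AG has 1 G/C ✓ — passes.
Primer 5 (21 nt, A=3 T=4 G=6 C=8): GC 14/21 = 66.7%, outside 44.9–60.1% ✗; longest run = 3 ✓; Tm = 64.9 + 41·(14 − 16.4)/21 = 60.2°C ✓; 3' end GT has 1 G/C ✓ — fails.

Primer 2 and Primer 4.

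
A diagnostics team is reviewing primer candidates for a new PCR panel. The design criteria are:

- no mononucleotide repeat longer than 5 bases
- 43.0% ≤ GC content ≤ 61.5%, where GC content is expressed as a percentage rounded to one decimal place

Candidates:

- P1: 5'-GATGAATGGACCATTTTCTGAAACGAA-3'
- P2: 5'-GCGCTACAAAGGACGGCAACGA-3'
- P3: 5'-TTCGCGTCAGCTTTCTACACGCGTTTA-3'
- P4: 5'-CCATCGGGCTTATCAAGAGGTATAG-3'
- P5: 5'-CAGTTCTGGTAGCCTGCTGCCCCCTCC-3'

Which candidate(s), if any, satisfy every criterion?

P1 (27 nt, A=10 T=7 G=6 C=4): longest run = 4 ✓; GC 10/27 = 37.0%, outside 43.0–61.5% ✗ — fails.
P2 (22 nt, A=8 T=1 G=7 C=6): longest run = 3 ✓; GC 13/22 = 59.1% ✓ — passes.
P3 (27 nt, A=4 T=10 G=5 C=8): longest run = 3 ✓; GC 13/27 = 48.1% ✓ — passes.
P4 (25 nt, A=7 T=6 G=7 C=5): longest run = 3 ✓; GC 12/25 = 48.0% ✓ — passes.
P5 (27 nt, A=2 T=7 G=6 C=12): longest run = 5 ✓; GC 18/27 = 66.7%, outside 43.0–61.5% ✗ — fails.

P2, P3 and P4.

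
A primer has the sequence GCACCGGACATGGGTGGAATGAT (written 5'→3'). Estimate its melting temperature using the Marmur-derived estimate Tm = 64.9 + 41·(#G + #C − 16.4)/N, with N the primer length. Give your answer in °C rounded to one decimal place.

58.8°C

Base counts: A=6, T=4, G=9, C=4; G+C = 13, N = 23.
Tm = 64.9 + 41·(13 − 16.4)/23 = 64.9 + -139.40/23 = 58.8°C.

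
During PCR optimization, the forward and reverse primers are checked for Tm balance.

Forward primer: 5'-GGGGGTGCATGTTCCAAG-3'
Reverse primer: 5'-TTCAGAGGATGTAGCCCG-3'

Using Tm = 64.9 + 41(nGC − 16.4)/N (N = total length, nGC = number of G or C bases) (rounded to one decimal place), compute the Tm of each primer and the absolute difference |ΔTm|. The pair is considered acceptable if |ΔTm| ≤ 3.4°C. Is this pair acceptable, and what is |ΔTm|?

|ΔTm| = 2.3°C; the pair is acceptable.

Forward: G+C = 11, N = 18 → Tm = 64.9 + 41·(11 − 16.4)/18 = 52.6°C.
Reverse: G+C = 10, N = 18 → Tm = 64.9 + 41·(10 − 16.4)/18 = 50.3°C.
|ΔTm| = |52.6 − 50.3| = 2.3°C, ≤ 3.4°C.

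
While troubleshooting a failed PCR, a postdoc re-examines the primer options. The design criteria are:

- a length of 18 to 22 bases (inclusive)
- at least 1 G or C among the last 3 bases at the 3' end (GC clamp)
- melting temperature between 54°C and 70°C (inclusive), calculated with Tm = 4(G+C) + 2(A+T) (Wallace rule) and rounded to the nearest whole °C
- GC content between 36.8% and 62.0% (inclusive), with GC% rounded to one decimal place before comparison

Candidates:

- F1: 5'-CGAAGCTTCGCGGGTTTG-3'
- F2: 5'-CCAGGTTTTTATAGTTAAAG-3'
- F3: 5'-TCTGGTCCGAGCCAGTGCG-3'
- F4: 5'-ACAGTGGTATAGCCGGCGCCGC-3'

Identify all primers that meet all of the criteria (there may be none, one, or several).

F1 (18 nt, A=2 T=5 G=7 C=4): length 18 ✓; 3' end TTG has 1 G/C ✓; Tm = 2·7 + 4·11 = 58°C ✓; GC 11/18 = 61.1% ✓ — passes.
F2 (20 nt, A=6 T=8 G=4 C=2): length 20 ✓; 3' end AAG has 1 G/C ✓; Tm = 2·14 + 4·6 = 52°C, outside 54–70°C ✗; GC 6/20 = 30.0%, outside 36.8–62.0% ✗ — fails.
F3 (19 nt, A=2 T=4 G=7 C=6): length 19 ✓; 3' end GCG has 3 G/C ✓; Tm = 2·6 + 4·13 = 64°C ✓; GC 13/19 = 68.4%, outside 36.8–62.0% ✗ — fails.
F4 (22 nt, A=4 T=3 G=8 C=7): length 22 ✓; 3' end CGC has 3 G/C ✓; Tm = 2·7 + 4·15 = 74°C, outside 54–70°C ✗; GC 15/22 = 68.2%, outside 36.8–62.0% ✗ — fails.

F1 only.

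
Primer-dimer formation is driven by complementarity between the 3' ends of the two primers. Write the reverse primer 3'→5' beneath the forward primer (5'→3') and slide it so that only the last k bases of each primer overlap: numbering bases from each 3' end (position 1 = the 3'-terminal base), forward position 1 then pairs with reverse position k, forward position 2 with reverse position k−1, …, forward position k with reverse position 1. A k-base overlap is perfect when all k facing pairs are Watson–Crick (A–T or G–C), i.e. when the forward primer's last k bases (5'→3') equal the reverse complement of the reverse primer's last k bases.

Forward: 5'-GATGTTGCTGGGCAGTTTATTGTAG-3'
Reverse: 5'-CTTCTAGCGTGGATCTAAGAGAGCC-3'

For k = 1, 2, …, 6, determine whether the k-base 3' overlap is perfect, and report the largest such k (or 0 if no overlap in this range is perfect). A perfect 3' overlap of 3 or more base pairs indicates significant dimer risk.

Last 6 bases (5'→3') — forward …TTGTAG, reverse …AGAGCC.
Reverse complement of the reverse primer's last 6 bases: GGCTCT; its first k bases are the reverse complement of the reverse primer's last k bases, so a perfect k-base overlap needs the forward primer's last k bases to equal them.
Comparing (forward last k vs required): k=1: G vs G ✓; k=2: AG vs GG ✗; k=3: TAG vs GGC ✗; k=4: GTAG vs GGCT ✗; k=5: TGTAG vs GGCTC ✗; k=6: TTGTAG vs GGCTCT ✗.
Only k = 1 is perfect, so the longest perfect 3' overlap is 1.

Longest perfect overlap: 1 complementary base pair; below the dimer-risk threshold (threshold 3).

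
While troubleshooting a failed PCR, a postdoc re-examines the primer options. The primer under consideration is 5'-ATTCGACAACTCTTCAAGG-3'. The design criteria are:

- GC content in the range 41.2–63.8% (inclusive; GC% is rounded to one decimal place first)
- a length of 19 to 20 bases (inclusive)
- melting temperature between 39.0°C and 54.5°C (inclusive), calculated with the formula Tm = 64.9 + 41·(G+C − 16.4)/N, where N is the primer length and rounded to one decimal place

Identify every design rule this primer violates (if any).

Meets all criteria.

Base counts: A=6, T=5, G=3, C=5 (length 19).
GC content: GC 8/19 = 42.1% ✓
length: length 19 ✓
Tm: Tm = 64.9 + 41·(8 − 16.4)/19 = 46.8°C ✓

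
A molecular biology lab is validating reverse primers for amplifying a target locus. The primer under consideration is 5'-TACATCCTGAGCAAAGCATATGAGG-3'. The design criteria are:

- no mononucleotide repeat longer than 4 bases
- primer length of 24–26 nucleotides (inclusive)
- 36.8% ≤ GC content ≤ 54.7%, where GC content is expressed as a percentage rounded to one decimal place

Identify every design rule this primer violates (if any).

Base counts: A=9, T=5, G=6, C=5 (length 25).
homopolymer run: longest run = 3 ✓
length: length 25 ✓
GC content: GC 11/25 = 44.0% ✓

Meets all criteria.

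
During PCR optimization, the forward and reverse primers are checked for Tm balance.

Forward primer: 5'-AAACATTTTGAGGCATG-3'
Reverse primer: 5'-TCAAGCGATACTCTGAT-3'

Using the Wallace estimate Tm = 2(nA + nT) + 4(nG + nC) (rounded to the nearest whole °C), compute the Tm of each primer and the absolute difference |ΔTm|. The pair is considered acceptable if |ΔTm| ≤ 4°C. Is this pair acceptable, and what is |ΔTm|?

|ΔTm| = 2°C; the pair is acceptable.

Forward: A=6 T=5 G=4 C=2 → Tm = 2·11 + 4·6 = 46°C.
Reverse: A=5 T=5 G=3 C=4 → Tm = 2·10 + 4·7 = 48°C.
|ΔTm| = |46 − 48| = 2°C, ≤ 4°C.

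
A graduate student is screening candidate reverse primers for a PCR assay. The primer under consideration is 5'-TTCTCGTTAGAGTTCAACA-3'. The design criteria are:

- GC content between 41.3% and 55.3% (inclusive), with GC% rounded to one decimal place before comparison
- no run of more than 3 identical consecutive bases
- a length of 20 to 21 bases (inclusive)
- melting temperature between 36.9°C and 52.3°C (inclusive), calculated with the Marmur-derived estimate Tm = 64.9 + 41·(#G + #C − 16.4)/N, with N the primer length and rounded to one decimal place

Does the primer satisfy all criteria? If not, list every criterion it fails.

Base counts: A=5, T=7, G=3, C=4 (length 19).
GC content: GC 7/19 = 36.8%, outside 41.3–55.3% ✗
homopolymer run: longest run = 2 ✓
length: length 19, outside 20–21 ✗
Tm: Tm = 64.9 + 41·(7 − 16.4)/19 = 44.6°C ✓

Fails: GC content, length.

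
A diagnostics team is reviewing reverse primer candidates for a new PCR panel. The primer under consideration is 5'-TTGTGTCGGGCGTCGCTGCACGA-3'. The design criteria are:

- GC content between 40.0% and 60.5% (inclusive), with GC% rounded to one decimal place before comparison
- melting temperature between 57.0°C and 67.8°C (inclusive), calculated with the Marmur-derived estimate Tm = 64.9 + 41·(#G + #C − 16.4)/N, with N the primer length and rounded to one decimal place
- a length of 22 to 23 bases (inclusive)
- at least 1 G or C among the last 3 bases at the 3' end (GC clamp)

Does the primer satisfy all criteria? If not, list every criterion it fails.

Base counts: A=2, T=6, G=9, C=6 (length 23).
GC content: GC 15/23 = 65.2%, outside 40.0–60.5% ✗
Tm: Tm = 64.9 + 41·(15 − 16.4)/23 = 62.4°C ✓
length: length 23 ✓
GC clamp: 3' end CGA has 2 G/C ✓

Fails: GC content.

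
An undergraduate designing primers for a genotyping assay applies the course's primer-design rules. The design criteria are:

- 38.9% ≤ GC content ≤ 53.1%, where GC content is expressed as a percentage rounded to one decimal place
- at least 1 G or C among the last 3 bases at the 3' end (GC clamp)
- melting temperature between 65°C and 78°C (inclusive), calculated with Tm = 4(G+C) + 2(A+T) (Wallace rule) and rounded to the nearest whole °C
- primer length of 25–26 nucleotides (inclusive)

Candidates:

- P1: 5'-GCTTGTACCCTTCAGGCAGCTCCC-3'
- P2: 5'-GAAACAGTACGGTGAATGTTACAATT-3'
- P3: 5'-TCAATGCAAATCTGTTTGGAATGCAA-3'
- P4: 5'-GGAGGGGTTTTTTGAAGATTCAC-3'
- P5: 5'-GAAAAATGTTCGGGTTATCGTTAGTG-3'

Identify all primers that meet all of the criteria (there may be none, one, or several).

None of the candidates satisfy all criteria.

P1 (24 nt, A=3 T=6 G=5 C=10): GC 15/24 = 62.5%, outside 38.9–53.1% ✗; 3' end CCC has 3 G/C ✓; Tm = 2·9 + 4·15 = 78°C ✓; length 24, outside 25–26 ✗ — fails.
P2 (26 nt, A=10 T=7 G=6 C=3): GC 9/26 = 34.6%, outside 38.9–53.1% ✗; 3' end ATT has 0 G/C, need ≥1 ✗; Tm = 2·17 + 4·9 = 70°C ✓; length 26 ✓ — fails.
P3 (26 nt, A=9 T=8 G=5 C=4): GC 9/26 = 34.6%, outside 38.9–53.1% ✗; 3' end CAA has 1 G/C ✓; Tm = 2·17 + 4·9 = 70°C ✓; length 26 ✓ — fails.
P4 (23 nt, A=5 T=8 G=8 C=2): GC 10/23 = 43.5% ✓; 3' end CAC has 2 G/C ✓; Tm = 2·13 + 4·10 = 66°C ✓; length 23, outside 25–26 ✗ — fails.
P5 (26 nt, A=7 T=9 G=8 C=2): GC 10/26 = 38.5%, outside 38.9–53.1% ✗; 3' end GTG has 2 G/C ✓; Tm = 2·16 + 4·10 = 72°C ✓; length 26 ✓ — fails.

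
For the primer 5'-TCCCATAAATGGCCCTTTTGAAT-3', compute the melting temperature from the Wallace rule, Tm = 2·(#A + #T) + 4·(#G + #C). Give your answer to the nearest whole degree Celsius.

Base counts: A=6, T=8, G=3, C=6 (length 23).
Tm = 2·(6+8) + 4·(3+6) = 2·14 + 4·9 = 28 + 36 = 64°C.

64°C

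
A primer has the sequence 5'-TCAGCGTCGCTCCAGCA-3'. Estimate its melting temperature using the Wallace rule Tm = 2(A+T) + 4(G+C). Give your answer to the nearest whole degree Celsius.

Base counts: A=3, T=3, G=4, C=7 (length 17).
Tm = 2·(3+3) + 4·(4+7) = 2·6 + 4·11 = 12 + 44 = 56°C.

56°C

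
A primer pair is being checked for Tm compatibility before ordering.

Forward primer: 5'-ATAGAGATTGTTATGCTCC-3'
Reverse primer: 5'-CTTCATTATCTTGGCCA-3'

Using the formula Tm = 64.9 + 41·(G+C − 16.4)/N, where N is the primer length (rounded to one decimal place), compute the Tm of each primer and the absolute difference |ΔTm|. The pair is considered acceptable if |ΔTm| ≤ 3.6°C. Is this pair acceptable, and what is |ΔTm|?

|ΔTm| = 2.4°C; the pair is acceptable.

Forward: G+C = 7, N = 19 → Tm = 64.9 + 41·(7 − 16.4)/19 = 44.6°C.
Reverse: G+C = 7, N = 17 → Tm = 64.9 + 41·(7 − 16.4)/17 = 42.2°C.
|ΔTm| = |44.6 − 42.2| = 2.4°C, ≤ 3.6°C.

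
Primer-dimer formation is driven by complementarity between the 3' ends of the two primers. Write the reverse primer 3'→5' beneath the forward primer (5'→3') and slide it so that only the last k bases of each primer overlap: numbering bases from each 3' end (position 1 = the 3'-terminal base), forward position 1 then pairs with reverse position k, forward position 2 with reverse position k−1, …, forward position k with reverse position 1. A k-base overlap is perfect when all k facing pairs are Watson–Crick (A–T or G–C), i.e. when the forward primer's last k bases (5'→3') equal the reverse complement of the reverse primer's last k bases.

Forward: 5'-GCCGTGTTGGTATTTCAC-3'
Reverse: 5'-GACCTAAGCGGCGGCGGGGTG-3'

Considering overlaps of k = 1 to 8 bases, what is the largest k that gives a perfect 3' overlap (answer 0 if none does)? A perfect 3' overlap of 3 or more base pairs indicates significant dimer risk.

Longest perfect overlap: 3 complementary base pairs; significant dimer risk (threshold 3).

Last 8 bases (5'→3') — forward …TATTTCAC, reverse …GCGGGGTG.
Reverse complement of the reverse primer's last 8 bases: CACCCCGC; its first k bases are the reverse complement of the reverse primer's last k bases, so a perfect k-base overlap needs the forward primer's last k bases to equal them.
Comparing (forward last k vs required): k=1: C vs C ✓; k=2: AC vs CA ✗; k=3: CAC vs CAC ✓; k=4: TCAC vs CACC ✗; k=5: TTCAC vs CACCC ✗; k=6: TTTCAC vs CACCCC ✗; k=7: ATTTCAC vs CACCCCG ✗; k=8: TATTTCAC vs CACCCCGC ✗.
Perfect overlaps at k = 1, 3; the largest is 3.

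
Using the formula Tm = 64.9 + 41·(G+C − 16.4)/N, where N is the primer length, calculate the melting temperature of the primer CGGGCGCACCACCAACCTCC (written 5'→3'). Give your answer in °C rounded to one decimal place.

62.0°C

Base counts: A=4, T=1, G=4, C=11; G+C = 15, N = 20.
Tm = 64.9 + 41·(15 − 16.4)/20 = 64.9 + -57.40/20 = 62.0°C.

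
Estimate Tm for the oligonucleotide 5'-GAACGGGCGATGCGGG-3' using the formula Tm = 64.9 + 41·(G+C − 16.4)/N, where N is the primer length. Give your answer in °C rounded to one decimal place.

53.6°C

Base counts: A=3, T=1, G=9, C=3; G+C = 12, N = 16.
Tm = 64.9 + 41·(12 − 16.4)/16 = 64.9 + -180.40/16 = 53.6°C.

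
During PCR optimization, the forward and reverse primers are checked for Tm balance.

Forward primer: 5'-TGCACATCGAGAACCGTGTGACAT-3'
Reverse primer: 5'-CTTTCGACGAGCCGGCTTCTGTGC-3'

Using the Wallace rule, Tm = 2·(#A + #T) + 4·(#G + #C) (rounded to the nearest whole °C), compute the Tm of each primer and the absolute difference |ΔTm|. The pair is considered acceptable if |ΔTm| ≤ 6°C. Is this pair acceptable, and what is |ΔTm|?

|ΔTm| = 6°C; the pair is acceptable.

Forward: A=7 T=5 G=6 C=6 → Tm = 2·12 + 4·12 = 72°C.
Reverse: A=2 T=7 G=7 C=8 → Tm = 2·9 + 4·15 = 78°C.
|ΔTm| = |72 − 78| = 6°C, ≤ 6°C.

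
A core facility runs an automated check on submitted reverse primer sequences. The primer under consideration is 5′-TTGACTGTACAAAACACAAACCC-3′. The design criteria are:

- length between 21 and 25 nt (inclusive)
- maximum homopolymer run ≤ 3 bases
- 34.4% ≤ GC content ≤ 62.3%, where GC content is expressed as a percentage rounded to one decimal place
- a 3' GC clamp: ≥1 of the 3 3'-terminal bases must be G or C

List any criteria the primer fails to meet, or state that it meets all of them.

Base counts: A=10, T=4, G=2, C=7 (length 23).
length: length 23 ✓
homopolymer run: longest run = 4, exceeds 3 ✗
GC content: GC 9/23 = 39.1% ✓
GC clamp: 3' end CCC has 3 G/C ✓

Fails: homopolymer run.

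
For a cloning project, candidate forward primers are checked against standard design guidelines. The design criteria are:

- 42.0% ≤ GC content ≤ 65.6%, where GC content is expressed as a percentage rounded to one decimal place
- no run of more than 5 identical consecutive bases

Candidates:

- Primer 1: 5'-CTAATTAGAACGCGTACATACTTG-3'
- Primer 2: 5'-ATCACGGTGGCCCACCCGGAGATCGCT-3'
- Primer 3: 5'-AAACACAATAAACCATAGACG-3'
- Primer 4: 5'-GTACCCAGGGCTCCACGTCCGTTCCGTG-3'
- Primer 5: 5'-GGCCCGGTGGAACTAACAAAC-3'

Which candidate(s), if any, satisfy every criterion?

Primer 1 (24 nt, A=8 T=7 G=4 C=5): GC 9/24 = 37.5%, outside 42.0–65.6% ✗; longest run = 2 ✓ — fails.
Primer 2 (27 nt, A=5 T=4 G=8 C=10): GC 18/27 = 66.7%, outside 42.0–65.6% ✗; longest run = 3 ✓ — fails.
Primer 3 (21 nt, A=12 T=2 G=2 C=5): GC 7/21 = 33.3%, outside 42.0–65.6% ✗; longest run = 3 ✓ — fails.
Primer 4 (28 nt, A=3 T=6 G=8 C=11): GC 19/28 = 67.9%, outside 42.0–65.6% ✗; longest run = 3 ✓ — fails.
Primer 5 (21 nt, A=7 T=2 G=6 C=6): GC 12/21 = 57.1% ✓; longest run = 3 ✓ — passes.

Primer 5 only.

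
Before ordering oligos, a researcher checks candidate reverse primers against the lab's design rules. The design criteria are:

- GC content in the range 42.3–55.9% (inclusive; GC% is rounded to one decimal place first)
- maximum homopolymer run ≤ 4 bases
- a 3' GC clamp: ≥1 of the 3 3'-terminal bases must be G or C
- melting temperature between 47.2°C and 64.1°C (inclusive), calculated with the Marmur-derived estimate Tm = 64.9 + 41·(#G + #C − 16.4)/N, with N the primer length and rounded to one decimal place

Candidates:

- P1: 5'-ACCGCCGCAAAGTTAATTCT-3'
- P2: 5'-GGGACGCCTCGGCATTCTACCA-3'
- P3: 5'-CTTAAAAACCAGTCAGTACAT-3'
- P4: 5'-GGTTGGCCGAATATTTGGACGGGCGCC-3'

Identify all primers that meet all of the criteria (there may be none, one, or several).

P1 only.

P1 (20 nt, A=6 T=5 G=3 C=6): GC 9/20 = 45.0% ✓; longest run = 3 ✓; 3' end TCT has 1 G/C ✓; Tm = 64.9 + 41·(9 − 16.4)/20 = 49.7°C ✓ — passes.
P2 (22 nt, A=4 T=4 G=6 C=8): GC 14/22 = 63.6%, outside 42.3–55.9% ✗; longest run = 3 ✓; 3' end CCA has 2 G/C ✓; Tm = 64.9 + 41·(14 − 16.4)/22 = 60.4°C ✓ — fails.
P3 (21 nt, A=9 T=5 G=2 C=5): GC 7/21 = 33.3%, outside 42.3–55.9% ✗; longest run = 5, exceeds 4 ✗; 3' end CAT has 1 G/C ✓; Tm = 64.9 + 41·(7 − 16.4)/21 = 46.5°C, outside 47.2–64.1°C ✗ — fails.
P4 (27 nt, A=4 T=6 G=11 C=6): GC 17/27 = 63.0%, outside 42.3–55.9% ✗; longest run = 3 ✓; 3' end GCC has 3 G/C ✓; Tm = 64.9 + 41·(17 − 16.4)/27 = 65.8°C, outside 47.2–64.1°C ✗ — fails.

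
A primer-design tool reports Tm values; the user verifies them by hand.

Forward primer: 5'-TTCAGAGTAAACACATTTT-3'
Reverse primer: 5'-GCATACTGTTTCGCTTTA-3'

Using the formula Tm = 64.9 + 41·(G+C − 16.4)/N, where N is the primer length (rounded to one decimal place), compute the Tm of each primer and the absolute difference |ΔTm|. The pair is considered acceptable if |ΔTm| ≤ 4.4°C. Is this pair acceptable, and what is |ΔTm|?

|ΔTm| = 3.2°C; the pair is acceptable.

Forward: G+C = 5, N = 19 → Tm = 64.9 + 41·(5 − 16.4)/19 = 40.3°C.
Reverse: G+C = 7, N = 18 → Tm = 64.9 + 41·(7 − 16.4)/18 = 43.5°C.
|ΔTm| = |40.3 − 43.5| = 3.2°C, ≤ 4.4°C.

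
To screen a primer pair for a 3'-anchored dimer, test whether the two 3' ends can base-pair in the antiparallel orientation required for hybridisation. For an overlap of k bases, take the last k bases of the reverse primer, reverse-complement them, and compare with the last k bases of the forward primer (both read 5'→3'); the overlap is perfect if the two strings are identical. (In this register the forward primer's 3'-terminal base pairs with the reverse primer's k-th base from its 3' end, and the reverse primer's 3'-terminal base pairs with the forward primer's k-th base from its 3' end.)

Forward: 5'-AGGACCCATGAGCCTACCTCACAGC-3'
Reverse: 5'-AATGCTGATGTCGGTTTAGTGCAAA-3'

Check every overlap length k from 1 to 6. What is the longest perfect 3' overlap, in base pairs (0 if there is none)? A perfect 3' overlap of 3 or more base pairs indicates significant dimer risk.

Longest perfect overlap: 0 complementary base pairs; below the dimer-risk threshold (threshold 3).

Last 6 bases (5'→3') — forward …CACAGC, reverse …TGCAAA.
Reverse complement of the reverse primer's last 6 bases: TTTGCA; its first k bases are the reverse complement of the reverse primer's last k bases, so a perfect k-base overlap needs the forward primer's last k bases to equal them.
Comparing (forward last k vs required): k=1: C vs T ✗; k=2: GC vs TT ✗; k=3: AGC vs TTT ✗; k=4: CAGC vs TTTG ✗; k=5: ACAGC vs TTTGC ✗; k=6: CACAGC vs TTTGCA ✗.
No overlap length from 1 to 6 is perfect, so the longest perfect 3' overlap is 0.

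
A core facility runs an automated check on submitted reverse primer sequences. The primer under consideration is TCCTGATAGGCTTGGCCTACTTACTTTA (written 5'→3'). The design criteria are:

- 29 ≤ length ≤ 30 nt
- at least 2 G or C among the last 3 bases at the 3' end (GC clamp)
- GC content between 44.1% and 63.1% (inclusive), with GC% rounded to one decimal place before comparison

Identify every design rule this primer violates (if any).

Base counts: A=5, T=11, G=5, C=7 (length 28).
length: length 28, outside 29–30 ✗
GC clamp: 3' end TTA has 0 G/C, need ≥2 ✗
GC content: GC 12/28 = 42.9%, outside 44.1–63.1% ✗

Fails: length, GC clamp, GC content.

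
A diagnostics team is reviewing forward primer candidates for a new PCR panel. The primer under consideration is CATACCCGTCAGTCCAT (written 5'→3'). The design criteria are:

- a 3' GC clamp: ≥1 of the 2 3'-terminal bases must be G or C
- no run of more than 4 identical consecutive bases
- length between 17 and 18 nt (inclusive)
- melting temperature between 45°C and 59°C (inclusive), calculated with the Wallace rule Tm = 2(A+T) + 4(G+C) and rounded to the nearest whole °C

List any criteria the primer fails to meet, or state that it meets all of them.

Fails: GC clamp.

Base counts: A=4, T=4, G=2, C=7 (length 17).
GC clamp: 3' end AT has 0 G/C, need ≥1 ✗
homopolymer run: longest run = 3 ✓
length: length 17 ✓
Tm: Tm = 2·8 + 4·9 = 52°C ✓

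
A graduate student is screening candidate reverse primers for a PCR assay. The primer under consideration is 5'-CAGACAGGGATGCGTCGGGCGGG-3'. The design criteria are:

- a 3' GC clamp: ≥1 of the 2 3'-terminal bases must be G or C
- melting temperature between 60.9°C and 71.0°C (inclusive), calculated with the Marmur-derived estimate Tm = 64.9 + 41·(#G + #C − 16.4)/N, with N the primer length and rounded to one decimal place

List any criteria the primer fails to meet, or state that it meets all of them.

Meets all criteria.

Base counts: A=4, T=2, G=12, C=5 (length 23).
GC clamp: 3' end GG has 2 G/C ✓
Tm: Tm = 64.9 + 41·(17 − 16.4)/23 = 66.0°C ✓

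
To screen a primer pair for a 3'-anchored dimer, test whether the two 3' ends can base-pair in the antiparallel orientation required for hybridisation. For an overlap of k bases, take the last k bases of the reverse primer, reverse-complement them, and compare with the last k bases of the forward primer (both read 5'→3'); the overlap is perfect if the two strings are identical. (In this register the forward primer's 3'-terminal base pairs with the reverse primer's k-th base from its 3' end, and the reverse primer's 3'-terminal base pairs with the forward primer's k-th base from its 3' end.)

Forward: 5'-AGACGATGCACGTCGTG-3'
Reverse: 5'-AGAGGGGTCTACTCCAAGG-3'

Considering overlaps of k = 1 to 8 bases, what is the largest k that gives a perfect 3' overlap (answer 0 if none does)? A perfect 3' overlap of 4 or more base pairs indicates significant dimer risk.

Longest perfect overlap: 0 complementary base pairs; below the dimer-risk threshold (threshold 4).

Last 8 bases (5'→3') — forward …ACGTCGTG, reverse …CTCCAAGG.
Reverse complement of the reverse primer's last 8 bases: CCTTGGAG; its first k bases are the reverse complement of the reverse primer's last k bases, so a perfect k-base overlap needs the forward primer's last k bases to equal them.
Comparing (forward last k vs required): k=1: G vs C ✗; k=2: TG vs CC ✗; k=3: GTG vs CCT ✗; k=4: CGTG vs CCTT ✗; k=5: TCGTG vs CCTTG ✗; k=6: GTCGTG vs CCTTGG ✗; k=7: CGTCGTG vs CCTTGGA ✗; k=8: ACGTCGTG vs CCTTGGAG ✗.
No overlap length from 1 to 8 is perfect, so the longest perfect 3' overlap is 0.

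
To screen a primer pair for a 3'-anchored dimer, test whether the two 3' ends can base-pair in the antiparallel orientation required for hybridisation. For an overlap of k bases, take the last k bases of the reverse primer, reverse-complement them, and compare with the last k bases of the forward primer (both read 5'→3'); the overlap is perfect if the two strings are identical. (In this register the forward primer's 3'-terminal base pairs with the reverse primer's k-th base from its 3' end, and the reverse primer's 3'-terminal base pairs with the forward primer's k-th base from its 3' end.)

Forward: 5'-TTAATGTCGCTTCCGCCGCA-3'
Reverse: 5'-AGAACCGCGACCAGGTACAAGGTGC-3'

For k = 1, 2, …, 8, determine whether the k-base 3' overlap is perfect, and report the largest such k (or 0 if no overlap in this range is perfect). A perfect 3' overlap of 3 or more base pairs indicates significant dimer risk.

Last 8 bases (5'→3') — forward …CCGCCGCA, reverse …CAAGGTGC.
Reverse complement of the reverse primer's last 8 bases: GCACCTTG; its first k bases are the reverse complement of the reverse primer's last k bases, so a perfect k-base overlap needs the forward primer's last k bases to equal them.
Comparing (forward last k vs required): k=1: A vs G ✗; k=2: CA vs GC ✗; k=3: GCA vs GCA ✓; k=4: CGCA vs GCAC ✗; k=5: CCGCA vs GCACC ✗; k=6: GCCGCA vs GCACCT ✗; k=7: CGCCGCA vs GCACCTT ✗; k=8: CCGCCGCA vs GCACCTTG ✗.
Only k = 3 is perfect, so the longest perfect 3' overlap is 3.

Longest perfect overlap: 3 complementary base pairs; significant dimer risk (threshold 3).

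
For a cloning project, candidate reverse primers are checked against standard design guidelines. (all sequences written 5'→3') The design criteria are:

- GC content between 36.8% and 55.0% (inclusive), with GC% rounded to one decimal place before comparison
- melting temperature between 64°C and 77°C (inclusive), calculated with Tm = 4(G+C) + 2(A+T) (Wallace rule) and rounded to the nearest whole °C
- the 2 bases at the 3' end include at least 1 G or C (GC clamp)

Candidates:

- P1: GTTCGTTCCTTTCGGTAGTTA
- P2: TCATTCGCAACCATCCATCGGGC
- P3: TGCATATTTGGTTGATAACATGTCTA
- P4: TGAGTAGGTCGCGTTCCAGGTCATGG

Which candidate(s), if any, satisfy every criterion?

P1 (21 nt, A=2 T=10 G=5 C=4): GC 9/21 = 42.9% ✓; Tm = 2·12 + 4·9 = 60°C, outside 64–77°C ✗; 3' end TA has 0 G/C, need ≥1 ✗ — fails.
P2 (23 nt, A=5 T=5 G=4 C=9): GC 13/23 = 56.5%, outside 36.8–55.0% ✗; Tm = 2·10 + 4·13 = 72°C ✓; 3' end GC has 2 G/C ✓ — fails.
P3 (26 nt, A=7 T=11 G=5 C=3): GC 8/26 = 30.8%, outside 36.8–55.0% ✗; Tm = 2·18 + 4·8 = 68°C ✓; 3' end TA has 0 G/C, need ≥1 ✗ — fails.
P4 (26 nt, A=4 T=7 G=10 C=5): GC 15/26 = 57.7%, outside 36.8–55.0% ✗; Tm = 2·11 + 4·15 = 82°C, outside 64–77°C ✗; 3' end GG has 2 G/C ✓ — fails.

None of the candidates satisfy all criteria.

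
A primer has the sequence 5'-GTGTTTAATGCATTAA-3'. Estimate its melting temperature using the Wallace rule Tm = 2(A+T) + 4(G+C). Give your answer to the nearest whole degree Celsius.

Base counts: A=5, T=7, G=3, C=1 (length 16).
Tm = 2·(5+7) + 4·(3+1) = 2·12 + 4·4 = 24 + 16 = 40°C.

40°C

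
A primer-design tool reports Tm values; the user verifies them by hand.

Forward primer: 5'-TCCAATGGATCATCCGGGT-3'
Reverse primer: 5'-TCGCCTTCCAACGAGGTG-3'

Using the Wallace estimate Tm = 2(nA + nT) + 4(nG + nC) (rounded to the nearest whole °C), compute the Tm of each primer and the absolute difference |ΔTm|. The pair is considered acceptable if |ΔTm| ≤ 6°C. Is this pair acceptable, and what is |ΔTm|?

Forward: A=4 T=5 G=5 C=5 → Tm = 2·9 + 4·10 = 58°C.
Reverse: A=3 T=4 G=5 C=6 → Tm = 2·7 + 4·11 = 58°C.
|ΔTm| = |58 − 58| = 0°C, ≤ 6°C.

|ΔTm| = 0°C; the pair is acceptable.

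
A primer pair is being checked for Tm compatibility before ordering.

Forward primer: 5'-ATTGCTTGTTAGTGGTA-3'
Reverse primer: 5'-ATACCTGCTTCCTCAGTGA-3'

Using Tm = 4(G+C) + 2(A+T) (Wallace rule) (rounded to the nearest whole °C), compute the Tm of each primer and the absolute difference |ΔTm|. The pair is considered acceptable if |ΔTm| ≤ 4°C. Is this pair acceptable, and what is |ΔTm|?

|ΔTm| = 10°C; the pair is not acceptable.

Forward: A=3 T=8 G=5 C=1 → Tm = 2·11 + 4·6 = 46°C.
Reverse: A=4 T=6 G=3 C=6 → Tm = 2·10 + 4·9 = 56°C.
|ΔTm| = |46 − 56| = 10°C, > 4°C.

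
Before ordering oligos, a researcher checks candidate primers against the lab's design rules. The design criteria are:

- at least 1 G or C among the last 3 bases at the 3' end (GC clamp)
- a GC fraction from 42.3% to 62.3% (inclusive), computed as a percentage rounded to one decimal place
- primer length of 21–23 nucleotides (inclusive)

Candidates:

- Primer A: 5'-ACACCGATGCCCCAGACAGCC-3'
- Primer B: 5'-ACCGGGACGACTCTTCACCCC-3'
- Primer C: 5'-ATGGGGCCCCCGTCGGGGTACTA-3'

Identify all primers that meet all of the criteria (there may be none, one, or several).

Primer A (21 nt, A=6 T=1 G=4 C=10): 3' end GCC has 3 G/C ✓; GC 14/21 = 66.7%, outside 42.3–62.3% ✗; length 21 ✓ — fails.
Primer B (21 nt, A=4 T=3 G=4 C=10): 3' end CCC has 3 G/C ✓; GC 14/21 = 66.7%, outside 42.3–62.3% ✗; length 21 ✓ — fails.
Primer C (23 nt, A=3 T=4 G=9 C=7): 3' end CTA has 1 G/C ✓; GC 16/23 = 69.6%, outside 42.3–62.3% ✗; length 23 ✓ — fails.

None of the candidates satisfy all criteria.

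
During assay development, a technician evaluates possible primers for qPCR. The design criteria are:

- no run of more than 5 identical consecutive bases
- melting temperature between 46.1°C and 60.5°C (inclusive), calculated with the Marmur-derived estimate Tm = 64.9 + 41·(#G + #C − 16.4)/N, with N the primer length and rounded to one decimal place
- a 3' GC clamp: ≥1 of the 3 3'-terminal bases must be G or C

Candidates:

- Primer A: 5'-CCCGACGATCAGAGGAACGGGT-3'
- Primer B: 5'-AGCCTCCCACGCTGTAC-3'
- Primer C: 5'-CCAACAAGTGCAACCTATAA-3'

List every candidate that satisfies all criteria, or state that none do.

Primer A and Primer B.

Primer A (22 nt, A=6 T=2 G=8 C=6): longest run = 3 ✓; Tm = 64.9 + 41·(14 − 16.4)/22 = 60.4°C ✓; 3' end GGT has 2 G/C ✓ — passes.
Primer B (17 nt, A=3 T=3 G=3 C=8): longest run = 3 ✓; Tm = 64.9 + 41·(11 − 16.4)/17 = 51.9°C ✓; 3' end TAC has 1 G/C ✓ — passes.
Primer C (20 nt, A=9 T=3 G=2 C=6): longest run = 2 ✓; Tm = 64.9 + 41·(8 − 16.4)/20 = 47.7°C ✓; 3' end TAA has 0 G/C, need ≥1 ✗ — fails.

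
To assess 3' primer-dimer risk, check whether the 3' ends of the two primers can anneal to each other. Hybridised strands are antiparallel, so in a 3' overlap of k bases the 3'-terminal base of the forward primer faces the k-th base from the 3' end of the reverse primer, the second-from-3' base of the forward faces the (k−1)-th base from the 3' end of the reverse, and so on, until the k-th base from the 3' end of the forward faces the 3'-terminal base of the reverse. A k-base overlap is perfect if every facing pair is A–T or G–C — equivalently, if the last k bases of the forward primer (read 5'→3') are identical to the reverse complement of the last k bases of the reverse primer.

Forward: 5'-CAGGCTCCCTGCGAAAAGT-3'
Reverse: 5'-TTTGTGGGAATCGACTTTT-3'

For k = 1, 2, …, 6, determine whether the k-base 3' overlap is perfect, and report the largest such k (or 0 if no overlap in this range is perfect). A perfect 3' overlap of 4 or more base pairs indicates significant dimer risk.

Last 6 bases (5'→3') — forward …AAAAGT, reverse …ACTTTT.
Reverse complement of the reverse primer's last 6 bases: AAAAGT; its first k bases are the reverse complement of the reverse primer's last k bases, so a perfect k-base overlap needs the forward primer's last k bases to equal them.
Comparing (forward last k vs required): k=1: T vs A ✗; k=2: GT vs AA ✗; k=3: AGT vs AAA ✗; k=4: AAGT vs AAAA ✗; k=5: AAAGT vs AAAAG ✗; k=6: AAAAGT vs AAAAGT ✓.
Only k = 6 is perfect, so the longest perfect 3' overlap is 6.

Longest perfect overlap: 6 complementary base pairs; significant dimer risk (threshold 4).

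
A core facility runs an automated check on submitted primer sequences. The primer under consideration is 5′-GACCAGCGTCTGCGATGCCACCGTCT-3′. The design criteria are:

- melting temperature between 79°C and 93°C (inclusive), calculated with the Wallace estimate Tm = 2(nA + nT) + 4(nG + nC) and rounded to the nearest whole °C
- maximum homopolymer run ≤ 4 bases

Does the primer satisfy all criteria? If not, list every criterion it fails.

Base counts: A=4, T=5, G=7, C=10 (length 26).
Tm: Tm = 2·9 + 4·17 = 86°C ✓
homopolymer run: longest run = 2 ✓

Meets all criteria.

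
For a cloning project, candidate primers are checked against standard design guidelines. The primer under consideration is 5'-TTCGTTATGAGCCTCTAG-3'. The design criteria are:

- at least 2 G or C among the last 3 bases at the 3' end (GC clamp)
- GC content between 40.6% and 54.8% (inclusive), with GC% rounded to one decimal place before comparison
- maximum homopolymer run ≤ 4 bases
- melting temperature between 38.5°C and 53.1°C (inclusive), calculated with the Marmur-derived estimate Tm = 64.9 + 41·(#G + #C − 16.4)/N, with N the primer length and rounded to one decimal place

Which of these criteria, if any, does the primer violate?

Base counts: A=3, T=7, G=4, C=4 (length 18).
GC clamp: 3' end TAG has 1 G/C, need ≥2 ✗
GC content: GC 8/18 = 44.4% ✓
homopolymer run: longest run = 2 ✓
Tm: Tm = 64.9 + 41·(8 − 16.4)/18 = 45.8°C ✓

Fails: GC clamp.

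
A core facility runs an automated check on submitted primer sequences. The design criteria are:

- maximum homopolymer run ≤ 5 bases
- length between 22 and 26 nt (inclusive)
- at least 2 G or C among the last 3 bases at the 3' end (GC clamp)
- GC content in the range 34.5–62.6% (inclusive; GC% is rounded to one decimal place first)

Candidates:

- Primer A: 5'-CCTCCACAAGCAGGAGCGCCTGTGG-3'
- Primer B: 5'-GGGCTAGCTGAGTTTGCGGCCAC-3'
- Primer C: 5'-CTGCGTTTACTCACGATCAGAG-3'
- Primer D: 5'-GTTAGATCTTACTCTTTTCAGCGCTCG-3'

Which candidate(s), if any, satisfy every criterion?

Primer A (25 nt, A=5 T=3 G=8 C=9): longest run = 2 ✓; length 25 ✓; 3' end TGG has 2 G/C ✓; GC 17/25 = 68.0%, outside 34.5–62.6% ✗ — fails.
Primer B (23 nt, A=3 T=5 G=9 C=6): longest run = 3 ✓; length 23 ✓; 3' end CAC has 2 G/C ✓; GC 15/23 = 65.2%, outside 34.5–62.6% ✗ — fails.
Primer C (22 nt, A=5 T=6 G=5 C=6): longest run = 3 ✓; length 22 ✓; 3' end GAG has 2 G/C ✓; GC 11/22 = 50.0% ✓ — passes.
Primer D (27 nt, A=4 T=11 G=5 C=7): longest run = 4 ✓; length 27, outside 22–26 ✗; 3' end TCG has 2 G/C ✓; GC 12/27 = 44.4% ✓ — fails.

Primer C only.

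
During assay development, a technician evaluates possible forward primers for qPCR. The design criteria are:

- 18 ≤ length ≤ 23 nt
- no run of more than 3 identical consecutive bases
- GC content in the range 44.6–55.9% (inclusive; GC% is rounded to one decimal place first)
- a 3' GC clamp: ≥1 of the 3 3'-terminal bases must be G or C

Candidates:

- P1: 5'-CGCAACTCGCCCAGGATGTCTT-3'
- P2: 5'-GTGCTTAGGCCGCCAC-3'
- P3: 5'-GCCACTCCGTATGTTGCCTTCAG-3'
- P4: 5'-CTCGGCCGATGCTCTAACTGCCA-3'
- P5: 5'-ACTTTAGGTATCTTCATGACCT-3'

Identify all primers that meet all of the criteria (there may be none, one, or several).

None of the candidates satisfy all criteria.

P1 (22 nt, A=4 T=5 G=5 C=8): length 22 ✓; longest run = 3 ✓; GC 13/22 = 59.1%, outside 44.6–55.9% ✗; 3' end CTT has 1 G/C ✓ — fails.
P2 (16 nt, A=2 T=3 G=5 C=6): length 16, outside 18–23 ✗; longest run = 2 ✓; GC 11/16 = 68.8%, outside 44.6–55.9% ✗; 3' end CAC has 2 G/C ✓ — fails.
P3 (23 nt, A=3 T=7 G=5 C=8): length 23 ✓; longest run = 2 ✓; GC 13/23 = 56.5%, outside 44.6–55.9% ✗; 3' end CAG has 2 G/C ✓ — fails.
P4 (23 nt, A=4 T=5 G=5 C=9): length 23 ✓; longest run = 2 ✓; GC 14/23 = 60.9%, outside 44.6–55.9% ✗; 3' end CCA has 2 G/C ✓ — fails.
P5 (22 nt, A=5 T=9 G=3 C=5): length 22 ✓; longest run = 3 ✓; GC 8/22 = 36.4%, outside 44.6–55.9% ✗; 3' end CCT has 2 G/C ✓ — fails.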